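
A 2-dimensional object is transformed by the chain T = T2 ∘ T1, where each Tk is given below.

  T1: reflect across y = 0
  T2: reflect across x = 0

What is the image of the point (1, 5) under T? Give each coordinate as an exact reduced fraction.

T1 reflect across y = 0: (1, 5) → (1, -5)
T2 reflect across x = 0: (1, -5) → (-1, -5)

T(p) = (-1, -5)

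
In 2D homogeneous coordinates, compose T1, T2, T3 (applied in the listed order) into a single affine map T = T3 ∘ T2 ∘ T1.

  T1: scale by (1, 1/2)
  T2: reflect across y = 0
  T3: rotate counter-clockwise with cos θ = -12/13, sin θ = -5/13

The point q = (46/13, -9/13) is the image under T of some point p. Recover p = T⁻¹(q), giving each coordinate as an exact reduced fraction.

T1 = [1 0 0; 0 1/2 0; 0 0 1]
T2·T1 = [1 0 0; 0 -1/2 0; 0 0 1]
T3·…·T1 = [-12/13 -5/26 0; -5/13 6/13 0; 0 0 1]
det M = -1/2; M⁻¹ = [-12/13 -5/13 0; -10/13 24/13 0; 0 0 1]
M⁻¹ · (46/13, -9/13)ᵀ = (-3, -4)ᵀ

p = (-3, -4)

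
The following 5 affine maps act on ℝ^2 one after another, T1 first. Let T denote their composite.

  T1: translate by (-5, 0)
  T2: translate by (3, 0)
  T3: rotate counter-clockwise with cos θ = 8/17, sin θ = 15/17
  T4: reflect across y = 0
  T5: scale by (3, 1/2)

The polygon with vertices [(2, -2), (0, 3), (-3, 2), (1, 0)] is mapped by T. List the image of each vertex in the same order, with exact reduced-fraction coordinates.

T1 translate by (-5, 0): (2, -2) → (-3, -2); (0, 3) → (-5, 3); (-3, 2) → (-8, 2); (1, 0) → (-4, 0)
T2 translate by (3, 0): (-3, -2) → (0, -2); (-5, 3) → (-2, 3); (-8, 2) → (-5, 2); (-4, 0) → (-1, 0)
T3 rotate counter-clockwise with cos θ = 8/17, sin θ = 15/17: (0, -2) → (30/17, -16/17); (-2, 3) → (-61/17, -6/17); (-5, 2) → (-70/17, -59/17); (-1, 0) → (-8/17, -15/17)
T4 reflect across y = 0: (30/17, -16/17) → (30/17, 16/17); (-61/17, -6/17) → (-61/17, 6/17); (-70/17, -59/17) → (-70/17, 59/17); (-8/17, -15/17) → (-8/17, 15/17)
T5 scale by (3, 1/2): (30/17, 16/17) → (90/17, 8/17); (-61/17, 6/17) → (-183/17, 3/17); (-70/17, 59/17) → (-210/17, 59/34); (-8/17, 15/17) → (-24/17, 15/34)

image vertices: (90/17, 8/17), (-183/17, 3/17), (-210/17, 59/34), (-24/17, 15/34)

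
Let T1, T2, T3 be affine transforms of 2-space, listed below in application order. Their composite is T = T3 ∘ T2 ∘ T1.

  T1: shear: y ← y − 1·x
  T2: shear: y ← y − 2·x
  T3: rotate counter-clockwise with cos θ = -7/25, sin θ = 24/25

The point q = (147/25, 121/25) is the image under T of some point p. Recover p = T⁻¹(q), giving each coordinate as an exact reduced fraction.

p = (3, 2)

T1 = [1 0 0; -1 1 0; 0 0 1]
T2·T1 = [1 0 0; -3 1 0; 0 0 1]
T3·…·T1 = [13/5 -24/25 0; 9/5 -7/25 0; 0 0 1]
det M = 1; M⁻¹ = [-7/25 24/25 0; -9/5 13/5 0; 0 0 1]
M⁻¹ · (147/25, 121/25)ᵀ = (3, 2)ᵀ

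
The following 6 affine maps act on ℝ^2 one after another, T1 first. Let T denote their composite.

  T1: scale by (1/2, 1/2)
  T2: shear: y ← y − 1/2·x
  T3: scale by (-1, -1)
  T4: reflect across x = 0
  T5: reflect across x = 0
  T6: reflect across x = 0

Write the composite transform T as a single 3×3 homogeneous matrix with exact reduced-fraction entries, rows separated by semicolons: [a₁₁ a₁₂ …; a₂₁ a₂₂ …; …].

T = [1/2 0 0; 1/4 -1/2 0; 0 0 1]

T1 = [1/2 0 0; 0 1/2 0; 0 0 1]
T2·T1 = [1/2 0 0; -1/4 1/2 0; 0 0 1]
T3·…·T1 = [-1/2 0 0; 1/4 -1/2 0; 0 0 1]
T4·…·T1 = [1/2 0 0; 1/4 -1/2 0; 0 0 1]
T5·…·T1 = [-1/2 0 0; 1/4 -1/2 0; 0 0 1]
T6·…·T1 = [1/2 0 0; 1/4 -1/2 0; 0 0 1]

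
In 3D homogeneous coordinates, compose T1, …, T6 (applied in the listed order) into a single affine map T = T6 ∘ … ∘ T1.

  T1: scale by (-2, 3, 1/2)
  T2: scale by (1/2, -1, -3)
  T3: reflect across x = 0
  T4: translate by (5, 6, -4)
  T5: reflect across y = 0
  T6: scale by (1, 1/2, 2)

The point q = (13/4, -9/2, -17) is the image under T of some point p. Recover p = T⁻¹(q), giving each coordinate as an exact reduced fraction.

p = (-7/4, -1, 3)

T1 = [-2 0 0 0; 0 3 0 0; 0 0 1/2 0; 0 0 0 1]
T2·T1 = [-1 0 0 0; 0 -3 0 0; 0 0 -3/2 0; 0 0 0 1]
T3·…·T1 = [1 0 0 0; 0 -3 0 0; 0 0 -3/2 0; 0 0 0 1]
T4·…·T1 = [1 0 0 5; 0 -3 0 6; 0 0 -3/2 -4; 0 0 0 1]
T5·…·T1 = [1 0 0 5; 0 3 0 -6; 0 0 -3/2 -4; 0 0 0 1]
T6·…·T1 = [1 0 0 5; 0 3/2 0 -3; 0 0 -3 -8; 0 0 0 1]
det M = -9/2; M⁻¹ = [1 0 0 -5; 0 2/3 0 2; 0 0 -1/3 -8/3; 0 0 0 1]
M⁻¹ · (13/4, -9/2, -17)ᵀ = (-7/4, -1, 3)ᵀ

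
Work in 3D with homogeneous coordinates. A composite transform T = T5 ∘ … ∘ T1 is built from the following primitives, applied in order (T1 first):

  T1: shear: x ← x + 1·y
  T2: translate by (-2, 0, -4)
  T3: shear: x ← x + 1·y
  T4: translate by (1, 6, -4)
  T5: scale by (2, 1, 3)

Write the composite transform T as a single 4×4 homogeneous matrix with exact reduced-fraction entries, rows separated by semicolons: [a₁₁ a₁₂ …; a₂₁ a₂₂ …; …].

T1 = [1 1 0 0; 0 1 0 0; 0 0 1 0; 0 0 0 1]
T2·T1 = [1 1 0 -2; 0 1 0 0; 0 0 1 -4; 0 0 0 1]
T3·…·T1 = [1 2 0 -2; 0 1 0 0; 0 0 1 -4; 0 0 0 1]
T4·…·T1 = [1 2 0 -1; 0 1 0 6; 0 0 1 -8; 0 0 0 1]
T5·…·T1 = [2 4 0 -2; 0 1 0 6; 0 0 3 -24; 0 0 0 1]

T = [2 4 0 -2; 0 1 0 6; 0 0 3 -24; 0 0 0 1]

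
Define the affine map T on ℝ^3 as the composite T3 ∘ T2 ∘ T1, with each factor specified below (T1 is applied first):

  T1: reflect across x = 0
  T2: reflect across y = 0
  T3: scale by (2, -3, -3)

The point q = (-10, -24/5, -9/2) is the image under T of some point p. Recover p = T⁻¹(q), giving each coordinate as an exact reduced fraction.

T1 = [-1 0 0 0; 0 1 0 0; 0 0 1 0; 0 0 0 1]
T2·T1 = [-1 0 0 0; 0 -1 0 0; 0 0 1 0; 0 0 0 1]
T3·…·T1 = [-2 0 0 0; 0 3 0 0; 0 0 -3 0; 0 0 0 1]
det M = 18; M⁻¹ = [-1/2 0 0 0; 0 1/3 0 0; 0 0 -1/3 0; 0 0 0 1]
M⁻¹ · (-10, -24/5, -9/2)ᵀ = (5, -8/5, 3/2)ᵀ

p = (5, -8/5, 3/2)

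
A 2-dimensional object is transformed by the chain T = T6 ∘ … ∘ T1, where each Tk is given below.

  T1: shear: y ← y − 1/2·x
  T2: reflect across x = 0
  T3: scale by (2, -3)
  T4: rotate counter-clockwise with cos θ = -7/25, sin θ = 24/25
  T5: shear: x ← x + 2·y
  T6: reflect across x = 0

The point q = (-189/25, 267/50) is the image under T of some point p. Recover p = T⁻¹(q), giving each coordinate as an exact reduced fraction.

T1 = [1 0 0; -1/2 1 0; 0 0 1]
T2·T1 = [-1 0 0; -1/2 1 0; 0 0 1]
T3·…·T1 = [-2 0 0; 3/2 -3 0; 0 0 1]
T4·…·T1 = [-22/25 72/25 0; -117/50 21/25 0; 0 0 1]
T5·…·T1 = [-139/25 114/25 0; -117/50 21/25 0; 0 0 1]
T6·…·T1 = [139/25 -114/25 0; -117/50 21/25 0; 0 0 1]
det M = -6; M⁻¹ = [-7/50 -19/25 0; -39/100 -139/150 0; 0 0 1]
M⁻¹ · (-189/25, 267/50)ᵀ = (-3, -2)ᵀ

p = (-3, -2)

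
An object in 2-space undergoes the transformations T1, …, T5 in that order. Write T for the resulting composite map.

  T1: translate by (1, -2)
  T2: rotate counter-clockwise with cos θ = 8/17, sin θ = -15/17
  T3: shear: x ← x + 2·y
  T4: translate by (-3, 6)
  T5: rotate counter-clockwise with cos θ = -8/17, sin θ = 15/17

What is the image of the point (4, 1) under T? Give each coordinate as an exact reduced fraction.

T1 translate by (1, -2): (4, 1) → (5, -1)
T2 rotate counter-clockwise with cos θ = 8/17, sin θ = -15/17: (5, -1) → (25/17, -83/17)
T3 shear: x ← x + 2·y: (25/17, -83/17) → (-141/17, -83/17)
T4 translate by (-3, 6): (-141/17, -83/17) → (-192/17, 19/17)
T5 rotate counter-clockwise with cos θ = -8/17, sin θ = 15/17: (-192/17, 19/17) → (1251/289, -3032/289)

T(p) = (1251/289, -3032/289)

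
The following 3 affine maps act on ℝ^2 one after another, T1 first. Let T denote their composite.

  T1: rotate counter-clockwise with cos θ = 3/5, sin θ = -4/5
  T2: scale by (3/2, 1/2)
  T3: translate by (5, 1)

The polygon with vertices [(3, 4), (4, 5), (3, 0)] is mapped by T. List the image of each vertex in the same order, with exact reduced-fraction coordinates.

image vertices: (25/2, 1), (73/5, 9/10), (77/10, -1/5)

T1 rotate counter-clockwise with cos θ = 3/5, sin θ = -4/5: (3, 4) → (5, 0); (4, 5) → (32/5, -1/5); (3, 0) → (9/5, -12/5)
T2 scale by (3/2, 1/2): (5, 0) → (15/2, 0); (32/5, -1/5) → (48/5, -1/10); (9/5, -12/5) → (27/10, -6/5)
T3 translate by (5, 1): (15/2, 0) → (25/2, 1); (48/5, -1/10) → (73/5, 9/10); (27/10, -6/5) → (77/10, -1/5)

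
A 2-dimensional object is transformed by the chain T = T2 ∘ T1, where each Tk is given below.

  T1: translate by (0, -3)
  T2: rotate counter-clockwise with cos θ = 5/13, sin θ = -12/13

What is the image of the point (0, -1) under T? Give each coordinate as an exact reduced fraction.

T1 translate by (0, -3): (0, -1) → (0, -4)
T2 rotate counter-clockwise with cos θ = 5/13, sin θ = -12/13: (0, -4) → (-48/13, -20/13)

T(p) = (-48/13, -20/13)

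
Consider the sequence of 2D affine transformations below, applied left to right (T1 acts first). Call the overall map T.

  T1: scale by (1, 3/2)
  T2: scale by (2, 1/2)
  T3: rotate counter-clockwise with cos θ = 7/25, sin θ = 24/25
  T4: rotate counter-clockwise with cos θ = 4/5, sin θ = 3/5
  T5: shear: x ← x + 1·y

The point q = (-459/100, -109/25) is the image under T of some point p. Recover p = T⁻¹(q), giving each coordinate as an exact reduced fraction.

p = (-2, 7/3)

T1 = [1 0 0; 0 3/2 0; 0 0 1]
T2·T1 = [2 0 0; 0 3/4 0; 0 0 1]
T3·…·T1 = [14/25 -18/25 0; 48/25 21/100 0; 0 0 1]
T4·…·T1 = [-88/125 -351/500 0; 234/125 -33/125 0; 0 0 1]
T5·…·T1 = [146/125 -483/500 0; 234/125 -33/125 0; 0 0 1]
det M = 3/2; M⁻¹ = [-22/125 161/250 0; -156/125 292/375 0; 0 0 1]
M⁻¹ · (-459/100, -109/25)ᵀ = (-2, 7/3)ᵀ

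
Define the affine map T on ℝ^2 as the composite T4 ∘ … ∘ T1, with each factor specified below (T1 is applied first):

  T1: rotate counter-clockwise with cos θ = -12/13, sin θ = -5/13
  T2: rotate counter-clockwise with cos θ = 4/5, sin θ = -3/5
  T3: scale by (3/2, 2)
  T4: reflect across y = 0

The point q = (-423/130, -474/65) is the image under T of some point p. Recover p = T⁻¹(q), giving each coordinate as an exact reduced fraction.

T1 = [-12/13 5/13 0; -5/13 -12/13 0; 0 0 1]
T2·T1 = [-63/65 -16/65 0; 16/65 -63/65 0; 0 0 1]
T3·…·T1 = [-189/130 -24/65 0; 32/65 -126/65 0; 0 0 1]
T4·…·T1 = [-189/130 -24/65 0; -32/65 126/65 0; 0 0 1]
det M = -3; M⁻¹ = [-42/65 -8/65 0; -32/195 63/130 0; 0 0 1]
M⁻¹ · (-423/130, -474/65)ᵀ = (3, -3)ᵀ

p = (3, -3)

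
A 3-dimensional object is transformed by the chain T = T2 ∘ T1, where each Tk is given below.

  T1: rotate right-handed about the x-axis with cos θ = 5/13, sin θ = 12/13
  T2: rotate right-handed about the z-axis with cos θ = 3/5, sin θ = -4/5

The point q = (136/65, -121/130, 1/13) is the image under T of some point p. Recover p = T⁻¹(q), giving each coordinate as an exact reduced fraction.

p = (2, 1/2, -1)

T1 = [1 0 0 0; 0 5/13 -12/13 0; 0 12/13 5/13 0; 0 0 0 1]
T2·T1 = [3/5 4/13 -48/65 0; -4/5 3/13 -36/65 0; 0 12/13 5/13 0; 0 0 0 1]
det M = 1; M⁻¹ = [3/5 -4/5 0 0; 4/13 3/13 12/13 0; -48/65 -36/65 5/13 0; 0 0 0 1]
M⁻¹ · (136/65, -121/130, 1/13)ᵀ = (2, 1/2, -1)ᵀ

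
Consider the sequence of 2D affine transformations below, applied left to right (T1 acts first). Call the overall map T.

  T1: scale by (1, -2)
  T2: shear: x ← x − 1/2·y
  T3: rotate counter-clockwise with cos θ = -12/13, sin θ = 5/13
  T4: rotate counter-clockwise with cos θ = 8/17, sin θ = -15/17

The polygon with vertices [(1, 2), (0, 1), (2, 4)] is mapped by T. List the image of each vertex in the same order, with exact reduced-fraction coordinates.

image vertices: (817/221, 744/221), (419/221, 262/221), (1634/221, 1488/221)

T1 scale by (1, -2): (1, 2) → (1, -4); (0, 1) → (0, -2); (2, 4) → (2, -8)
T2 shear: x ← x − 1/2·y: (1, -4) → (3, -4); (0, -2) → (1, -2); (2, -8) → (6, -8)
T3 rotate counter-clockwise with cos θ = -12/13, sin θ = 5/13: (3, -4) → (-16/13, 63/13); (1, -2) → (-2/13, 29/13); (6, -8) → (-32/13, 126/13)
T4 rotate counter-clockwise with cos θ = 8/17, sin θ = -15/17: (-16/13, 63/13) → (817/221, 744/221); (-2/13, 29/13) → (419/221, 262/221); (-32/13, 126/13) → (1634/221, 1488/221)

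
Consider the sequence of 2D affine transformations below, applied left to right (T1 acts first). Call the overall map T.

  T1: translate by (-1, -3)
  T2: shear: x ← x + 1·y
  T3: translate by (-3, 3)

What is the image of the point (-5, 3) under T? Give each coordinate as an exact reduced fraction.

T1 translate by (-1, -3): (-5, 3) → (-6, 0)
T2 shear: x ← x + 1·y: (-6, 0) → (-6, 0)
T3 translate by (-3, 3): (-6, 0) → (-9, 3)

T(p) = (-9, 3)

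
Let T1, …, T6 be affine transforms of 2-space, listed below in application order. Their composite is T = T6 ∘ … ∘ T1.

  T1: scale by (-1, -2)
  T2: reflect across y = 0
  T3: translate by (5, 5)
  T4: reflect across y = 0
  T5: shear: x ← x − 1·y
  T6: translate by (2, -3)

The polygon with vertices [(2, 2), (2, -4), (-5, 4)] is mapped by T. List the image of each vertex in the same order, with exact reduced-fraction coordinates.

image vertices: (14, -12), (2, 0), (25, -16)

T1 scale by (-1, -2): (2, 2) → (-2, -4); (2, -4) → (-2, 8); (-5, 4) → (5, -8)
T2 reflect across y = 0: (-2, -4) → (-2, 4); (-2, 8) → (-2, -8); (5, -8) → (5, 8)
T3 translate by (5, 5): (-2, 4) → (3, 9); (-2, -8) → (3, -3); (5, 8) → (10, 13)
T4 reflect across y = 0: (3, 9) → (3, -9); (3, -3) → (3, 3); (10, 13) → (10, -13)
T5 shear: x ← x − 1·y: (3, -9) → (12, -9); (3, 3) → (0, 3); (10, -13) → (23, -13)
T6 translate by (2, -3): (12, -9) → (14, -12); (0, 3) → (2, 0); (23, -13) → (25, -16)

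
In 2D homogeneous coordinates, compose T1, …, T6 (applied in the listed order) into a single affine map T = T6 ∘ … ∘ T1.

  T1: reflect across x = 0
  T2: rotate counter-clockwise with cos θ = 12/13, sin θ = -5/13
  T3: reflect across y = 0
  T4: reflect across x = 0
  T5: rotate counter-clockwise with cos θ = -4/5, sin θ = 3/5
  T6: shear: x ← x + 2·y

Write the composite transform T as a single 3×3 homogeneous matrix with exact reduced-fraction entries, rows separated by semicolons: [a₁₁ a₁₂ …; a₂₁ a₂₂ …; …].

T1 = [-1 0 0; 0 1 0; 0 0 1]
T2·T1 = [-12/13 5/13 0; 5/13 12/13 0; 0 0 1]
T3·…·T1 = [-12/13 5/13 0; -5/13 -12/13 0; 0 0 1]
T4·…·T1 = [12/13 -5/13 0; -5/13 -12/13 0; 0 0 1]
T5·…·T1 = [-33/65 56/65 0; 56/65 33/65 0; 0 0 1]
T6·…·T1 = [79/65 122/65 0; 56/65 33/65 0; 0 0 1]

T = [79/65 122/65 0; 56/65 33/65 0; 0 0 1]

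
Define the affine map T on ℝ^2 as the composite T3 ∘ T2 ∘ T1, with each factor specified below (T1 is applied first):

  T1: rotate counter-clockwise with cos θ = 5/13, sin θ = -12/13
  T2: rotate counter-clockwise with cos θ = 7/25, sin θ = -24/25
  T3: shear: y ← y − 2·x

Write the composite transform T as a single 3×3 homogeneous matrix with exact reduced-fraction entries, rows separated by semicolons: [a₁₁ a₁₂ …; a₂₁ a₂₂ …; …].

T = [-253/325 204/325 0; 302/325 -661/325 0; 0 0 1]

T1 = [5/13 12/13 0; -12/13 5/13 0; 0 0 1]
T2·T1 = [-253/325 204/325 0; -204/325 -253/325 0; 0 0 1]
T3·…·T1 = [-253/325 204/325 0; 302/325 -661/325 0; 0 0 1]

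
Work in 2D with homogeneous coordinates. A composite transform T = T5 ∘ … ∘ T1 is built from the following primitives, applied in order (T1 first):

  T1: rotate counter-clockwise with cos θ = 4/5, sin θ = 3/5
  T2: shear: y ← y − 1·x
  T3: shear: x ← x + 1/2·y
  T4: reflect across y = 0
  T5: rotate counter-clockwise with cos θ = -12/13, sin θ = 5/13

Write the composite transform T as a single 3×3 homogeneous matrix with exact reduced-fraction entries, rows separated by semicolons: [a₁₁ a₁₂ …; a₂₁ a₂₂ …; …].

T1 = [4/5 -3/5 0; 3/5 4/5 0; 0 0 1]
T2·T1 = [4/5 -3/5 0; -1/5 7/5 0; 0 0 1]
T3·…·T1 = [7/10 1/10 0; -1/5 7/5 0; 0 0 1]
T4·…·T1 = [7/10 1/10 0; 1/5 -7/5 0; 0 0 1]
T5·…·T1 = [-47/65 29/65 0; 11/130 173/130 0; 0 0 1]

T = [-47/65 29/65 0; 11/130 173/130 0; 0 0 1]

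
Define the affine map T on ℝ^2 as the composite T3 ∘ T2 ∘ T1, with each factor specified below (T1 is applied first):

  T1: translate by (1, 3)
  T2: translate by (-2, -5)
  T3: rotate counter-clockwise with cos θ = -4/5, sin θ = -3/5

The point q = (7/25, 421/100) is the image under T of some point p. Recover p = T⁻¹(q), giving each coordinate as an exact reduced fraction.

T1 = [1 0 1; 0 1 3; 0 0 1]
T2·T1 = [1 0 -1; 0 1 -2; 0 0 1]
T3·…·T1 = [-4/5 3/5 -2/5; -3/5 -4/5 11/5; 0 0 1]
det M = 1; M⁻¹ = [-4/5 -3/5 1; 3/5 -4/5 2; 0 0 1]
M⁻¹ · (7/25, 421/100)ᵀ = (-7/4, -6/5)ᵀ

p = (-7/4, -6/5)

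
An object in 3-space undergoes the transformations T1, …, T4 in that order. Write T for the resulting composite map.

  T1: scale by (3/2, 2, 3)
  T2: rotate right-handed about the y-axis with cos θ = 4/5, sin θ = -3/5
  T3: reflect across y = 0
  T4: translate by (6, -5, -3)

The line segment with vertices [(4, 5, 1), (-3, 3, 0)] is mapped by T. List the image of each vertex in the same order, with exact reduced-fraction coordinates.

image vertices: (9, -15, 3), (12/5, -11, -57/10)

T1 scale by (3/2, 2, 3): (4, 5, 1) → (6, 10, 3); (-3, 3, 0) → (-9/2, 6, 0)
T2 rotate right-handed about the y-axis with cos θ = 4/5, sin θ = -3/5: (6, 10, 3) → (3, 10, 6); (-9/2, 6, 0) → (-18/5, 6, -27/10)
T3 reflect across y = 0: (3, 10, 6) → (3, -10, 6); (-18/5, 6, -27/10) → (-18/5, -6, -27/10)
T4 translate by (6, -5, -3): (3, -10, 6) → (9, -15, 3); (-18/5, -6, -27/10) → (12/5, -11, -57/10)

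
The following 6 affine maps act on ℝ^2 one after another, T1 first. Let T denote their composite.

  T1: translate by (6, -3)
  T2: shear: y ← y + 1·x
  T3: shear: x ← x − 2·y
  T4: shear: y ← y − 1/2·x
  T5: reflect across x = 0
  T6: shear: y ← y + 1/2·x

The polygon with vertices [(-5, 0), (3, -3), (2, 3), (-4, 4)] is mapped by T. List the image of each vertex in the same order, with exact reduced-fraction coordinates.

T1 translate by (6, -3): (-5, 0) → (1, -3); (3, -3) → (9, -6); (2, 3) → (8, 0); (-4, 4) → (2, 1)
T2 shear: y ← y + 1·x: (1, -3) → (1, -2); (9, -6) → (9, 3); (8, 0) → (8, 8); (2, 1) → (2, 3)
T3 shear: x ← x − 2·y: (1, -2) → (5, -2); (9, 3) → (3, 3); (8, 8) → (-8, 8); (2, 3) → (-4, 3)
T4 shear: y ← y − 1/2·x: (5, -2) → (5, -9/2); (3, 3) → (3, 3/2); (-8, 8) → (-8, 12); (-4, 3) → (-4, 5)
T5 reflect across x = 0: (5, -9/2) → (-5, -9/2); (3, 3/2) → (-3, 3/2); (-8, 12) → (8, 12); (-4, 5) → (4, 5)
T6 shear: y ← y + 1/2·x: (-5, -9/2) → (-5, -7); (-3, 3/2) → (-3, 0); (8, 12) → (8, 16); (4, 5) → (4, 7)

image vertices: (-5, -7), (-3, 0), (8, 16), (4, 7)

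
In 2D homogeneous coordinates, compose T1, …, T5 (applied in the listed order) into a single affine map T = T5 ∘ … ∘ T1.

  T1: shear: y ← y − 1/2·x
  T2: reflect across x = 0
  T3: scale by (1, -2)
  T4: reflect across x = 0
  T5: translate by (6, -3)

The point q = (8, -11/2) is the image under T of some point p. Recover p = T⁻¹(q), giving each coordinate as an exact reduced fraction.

p = (2, 9/4)

T1 = [1 0 0; -1/2 1 0; 0 0 1]
T2·T1 = [-1 0 0; -1/2 1 0; 0 0 1]
T3·…·T1 = [-1 0 0; 1 -2 0; 0 0 1]
T4·…·T1 = [1 0 0; 1 -2 0; 0 0 1]
T5·…·T1 = [1 0 6; 1 -2 -3; 0 0 1]
det M = -2; M⁻¹ = [1 0 -6; 1/2 -1/2 -9/2; 0 0 1]
M⁻¹ · (8, -11/2)ᵀ = (2, 9/4)ᵀ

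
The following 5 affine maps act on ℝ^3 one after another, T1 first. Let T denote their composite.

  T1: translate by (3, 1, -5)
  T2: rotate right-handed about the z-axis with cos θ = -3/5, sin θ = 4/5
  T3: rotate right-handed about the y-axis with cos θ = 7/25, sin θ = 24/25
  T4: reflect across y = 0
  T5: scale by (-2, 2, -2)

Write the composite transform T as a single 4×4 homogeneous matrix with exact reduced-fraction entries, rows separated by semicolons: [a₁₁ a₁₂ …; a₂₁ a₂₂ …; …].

T1 = [1 0 0 3; 0 1 0 1; 0 0 1 -5; 0 0 0 1]
T2·T1 = [-3/5 -4/5 0 -13/5; 4/5 -3/5 0 9/5; 0 0 1 -5; 0 0 0 1]
T3·…·T1 = [-21/125 -28/125 24/25 -691/125; 4/5 -3/5 0 9/5; 72/125 96/125 7/25 137/125; 0 0 0 1]
T4·…·T1 = [-21/125 -28/125 24/25 -691/125; -4/5 3/5 0 -9/5; 72/125 96/125 7/25 137/125; 0 0 0 1]
T5·…·T1 = [42/125 56/125 -48/25 1382/125; -8/5 6/5 0 -18/5; -144/125 -192/125 -14/25 -274/125; 0 0 0 1]

T = [42/125 56/125 -48/25 1382/125; -8/5 6/5 0 -18/5; -144/125 -192/125 -14/25 -274/125; 0 0 0 1]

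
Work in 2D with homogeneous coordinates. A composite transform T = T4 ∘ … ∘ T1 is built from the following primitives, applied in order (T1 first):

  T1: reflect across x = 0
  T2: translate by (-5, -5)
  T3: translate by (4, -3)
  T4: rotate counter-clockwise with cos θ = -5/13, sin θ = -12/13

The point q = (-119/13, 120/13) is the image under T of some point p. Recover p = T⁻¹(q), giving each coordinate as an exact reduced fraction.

p = (4, -4)

T1 = [-1 0 0; 0 1 0; 0 0 1]
T2·T1 = [-1 0 -5; 0 1 -5; 0 0 1]
T3·…·T1 = [-1 0 -1; 0 1 -8; 0 0 1]
T4·…·T1 = [5/13 12/13 -7; 12/13 -5/13 4; 0 0 1]
det M = -1; M⁻¹ = [5/13 12/13 -1; 12/13 -5/13 8; 0 0 1]
M⁻¹ · (-119/13, 120/13)ᵀ = (4, -4)ᵀ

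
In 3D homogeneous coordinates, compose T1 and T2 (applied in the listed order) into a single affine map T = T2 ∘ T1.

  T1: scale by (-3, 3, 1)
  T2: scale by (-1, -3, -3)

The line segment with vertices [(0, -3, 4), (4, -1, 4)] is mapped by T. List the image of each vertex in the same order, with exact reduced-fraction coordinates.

image vertices: (0, 27, -12), (12, 9, -12)

T1 scale by (-3, 3, 1): (0, -3, 4) → (0, -9, 4); (4, -1, 4) → (-12, -3, 4)
T2 scale by (-1, -3, -3): (0, -9, 4) → (0, 27, -12); (-12, -3, 4) → (12, 9, -12)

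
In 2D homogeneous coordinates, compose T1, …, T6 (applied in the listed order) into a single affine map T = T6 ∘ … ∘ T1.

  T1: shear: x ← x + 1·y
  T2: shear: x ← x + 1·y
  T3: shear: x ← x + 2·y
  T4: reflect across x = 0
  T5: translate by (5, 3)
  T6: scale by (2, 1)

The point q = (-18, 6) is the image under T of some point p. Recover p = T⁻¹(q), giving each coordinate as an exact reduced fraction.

p = (2, 3)

T1 = [1 1 0; 0 1 0; 0 0 1]
T2·T1 = [1 2 0; 0 1 0; 0 0 1]
T3·…·T1 = [1 4 0; 0 1 0; 0 0 1]
T4·…·T1 = [-1 -4 0; 0 1 0; 0 0 1]
T5·…·T1 = [-1 -4 5; 0 1 3; 0 0 1]
T6·…·T1 = [-2 -8 10; 0 1 3; 0 0 1]
det M = -2; M⁻¹ = [-1/2 -4 17; 0 1 -3; 0 0 1]
M⁻¹ · (-18, 6)ᵀ = (2, 3)ᵀ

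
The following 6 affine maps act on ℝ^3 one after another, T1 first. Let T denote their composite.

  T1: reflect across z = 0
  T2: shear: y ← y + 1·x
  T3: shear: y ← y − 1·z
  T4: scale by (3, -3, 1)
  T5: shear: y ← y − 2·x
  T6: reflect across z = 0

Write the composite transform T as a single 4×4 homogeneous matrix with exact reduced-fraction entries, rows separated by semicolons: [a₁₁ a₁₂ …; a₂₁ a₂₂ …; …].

T = [3 0 0 0; -9 -3 -3 0; 0 0 1 0; 0 0 0 1]

T1 = [1 0 0 0; 0 1 0 0; 0 0 -1 0; 0 0 0 1]
T2·T1 = [1 0 0 0; 1 1 0 0; 0 0 -1 0; 0 0 0 1]
T3·…·T1 = [1 0 0 0; 1 1 1 0; 0 0 -1 0; 0 0 0 1]
T4·…·T1 = [3 0 0 0; -3 -3 -3 0; 0 0 -1 0; 0 0 0 1]
T5·…·T1 = [3 0 0 0; -9 -3 -3 0; 0 0 -1 0; 0 0 0 1]
T6·…·T1 = [3 0 0 0; -9 -3 -3 0; 0 0 1 0; 0 0 0 1]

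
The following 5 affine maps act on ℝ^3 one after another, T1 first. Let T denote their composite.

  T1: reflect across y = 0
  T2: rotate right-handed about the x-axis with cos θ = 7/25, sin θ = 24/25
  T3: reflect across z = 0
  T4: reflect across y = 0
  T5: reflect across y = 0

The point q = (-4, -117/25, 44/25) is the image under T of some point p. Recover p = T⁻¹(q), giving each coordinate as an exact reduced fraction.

p = (-4, 3, 4)

T1 = [1 0 0 0; 0 -1 0 0; 0 0 1 0; 0 0 0 1]
T2·T1 = [1 0 0 0; 0 -7/25 -24/25 0; 0 -24/25 7/25 0; 0 0 0 1]
T3·…·T1 = [1 0 0 0; 0 -7/25 -24/25 0; 0 24/25 -7/25 0; 0 0 0 1]
T4·…·T1 = [1 0 0 0; 0 7/25 24/25 0; 0 24/25 -7/25 0; 0 0 0 1]
T5·…·T1 = [1 0 0 0; 0 -7/25 -24/25 0; 0 24/25 -7/25 0; 0 0 0 1]
det M = 1; M⁻¹ = [1 0 0 0; 0 -7/25 24/25 0; 0 -24/25 -7/25 0; 0 0 0 1]
M⁻¹ · (-4, -117/25, 44/25)ᵀ = (-4, 3, 4)ᵀ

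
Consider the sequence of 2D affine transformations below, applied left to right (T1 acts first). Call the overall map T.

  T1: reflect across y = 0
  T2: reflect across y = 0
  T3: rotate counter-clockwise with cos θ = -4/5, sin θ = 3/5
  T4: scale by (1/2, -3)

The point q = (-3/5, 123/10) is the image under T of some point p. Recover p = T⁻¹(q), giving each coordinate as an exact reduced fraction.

p = (-3/2, 4)

T1 = [1 0 0; 0 -1 0; 0 0 1]
T2·T1 = [1 0 0; 0 1 0; 0 0 1]
T3·…·T1 = [-4/5 -3/5 0; 3/5 -4/5 0; 0 0 1]
T4·…·T1 = [-2/5 -3/10 0; -9/5 12/5 0; 0 0 1]
det M = -3/2; M⁻¹ = [-8/5 -1/5 0; -6/5 4/15 0; 0 0 1]
M⁻¹ · (-3/5, 123/10)ᵀ = (-3/2, 4)ᵀ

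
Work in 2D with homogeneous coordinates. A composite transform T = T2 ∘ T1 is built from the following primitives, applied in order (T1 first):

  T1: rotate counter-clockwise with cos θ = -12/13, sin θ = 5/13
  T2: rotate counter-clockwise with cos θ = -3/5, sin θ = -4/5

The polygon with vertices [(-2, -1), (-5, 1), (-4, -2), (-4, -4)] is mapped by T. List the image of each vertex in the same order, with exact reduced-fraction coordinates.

T1 rotate counter-clockwise with cos θ = -12/13, sin θ = 5/13: (-2, -1) → (29/13, 2/13); (-5, 1) → (55/13, -37/13); (-4, -2) → (58/13, 4/13); (-4, -4) → (68/13, 28/13)
T2 rotate counter-clockwise with cos θ = -3/5, sin θ = -4/5: (29/13, 2/13) → (-79/65, -122/65); (55/13, -37/13) → (-313/65, -109/65); (58/13, 4/13) → (-158/65, -244/65); (68/13, 28/13) → (-92/65, -356/65)

image vertices: (-79/65, -122/65), (-313/65, -109/65), (-158/65, -244/65), (-92/65, -356/65)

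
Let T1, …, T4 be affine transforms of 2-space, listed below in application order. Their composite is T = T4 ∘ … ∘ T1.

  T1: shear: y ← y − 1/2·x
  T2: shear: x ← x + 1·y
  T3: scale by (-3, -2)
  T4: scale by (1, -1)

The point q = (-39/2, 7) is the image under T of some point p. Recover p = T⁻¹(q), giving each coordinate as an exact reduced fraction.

p = (3, 5)

T1 = [1 0 0; -1/2 1 0; 0 0 1]
T2·T1 = [1/2 1 0; -1/2 1 0; 0 0 1]
T3·…·T1 = [-3/2 -3 0; 1 -2 0; 0 0 1]
T4·…·T1 = [-3/2 -3 0; -1 2 0; 0 0 1]
det M = -6; M⁻¹ = [-1/3 -1/2 0; -1/6 1/4 0; 0 0 1]
M⁻¹ · (-39/2, 7)ᵀ = (3, 5)ᵀ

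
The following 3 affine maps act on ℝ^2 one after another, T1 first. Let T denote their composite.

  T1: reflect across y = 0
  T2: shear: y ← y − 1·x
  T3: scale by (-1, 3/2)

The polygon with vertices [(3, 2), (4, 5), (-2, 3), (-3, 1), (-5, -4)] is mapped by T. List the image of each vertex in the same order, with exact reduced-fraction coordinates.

image vertices: (-3, -15/2), (-4, -27/2), (2, -3/2), (3, 3), (5, 27/2)

T1 reflect across y = 0: (3, 2) → (3, -2); (4, 5) → (4, -5); (-2, 3) → (-2, -3); (-3, 1) → (-3, -1); (-5, -4) → (-5, 4)
T2 shear: y ← y − 1·x: (3, -2) → (3, -5); (4, -5) → (4, -9); (-2, -3) → (-2, -1); (-3, -1) → (-3, 2); (-5, 4) → (-5, 9)
T3 scale by (-1, 3/2): (3, -5) → (-3, -15/2); (4, -9) → (-4, -27/2); (-2, -1) → (2, -3/2); (-3, 2) → (3, 3); (-5, 9) → (5, 27/2)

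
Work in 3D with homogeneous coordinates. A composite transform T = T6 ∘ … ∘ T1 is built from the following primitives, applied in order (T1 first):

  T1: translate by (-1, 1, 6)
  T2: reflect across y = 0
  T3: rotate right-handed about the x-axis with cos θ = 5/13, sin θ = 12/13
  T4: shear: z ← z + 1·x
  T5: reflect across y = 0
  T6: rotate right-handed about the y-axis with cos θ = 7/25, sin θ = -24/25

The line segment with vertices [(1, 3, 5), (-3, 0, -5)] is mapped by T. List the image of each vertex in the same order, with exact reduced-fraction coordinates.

image vertices: (-168/325, 152/13, 49/325), (1052/325, 17/13, -1661/325)

T1 translate by (-1, 1, 6): (1, 3, 5) → (0, 4, 11); (-3, 0, -5) → (-4, 1, 1)
T2 reflect across y = 0: (0, 4, 11) → (0, -4, 11); (-4, 1, 1) → (-4, -1, 1)
T3 rotate right-handed about the x-axis with cos θ = 5/13, sin θ = 12/13: (0, -4, 11) → (0, -152/13, 7/13); (-4, -1, 1) → (-4, -17/13, -7/13)
T4 shear: z ← z + 1·x: (0, -152/13, 7/13) → (0, -152/13, 7/13); (-4, -17/13, -7/13) → (-4, -17/13, -59/13)
T5 reflect across y = 0: (0, -152/13, 7/13) → (0, 152/13, 7/13); (-4, -17/13, -59/13) → (-4, 17/13, -59/13)
T6 rotate right-handed about the y-axis with cos θ = 7/25, sin θ = -24/25: (0, 152/13, 7/13) → (-168/325, 152/13, 49/325); (-4, 17/13, -59/13) → (1052/325, 17/13, -1661/325)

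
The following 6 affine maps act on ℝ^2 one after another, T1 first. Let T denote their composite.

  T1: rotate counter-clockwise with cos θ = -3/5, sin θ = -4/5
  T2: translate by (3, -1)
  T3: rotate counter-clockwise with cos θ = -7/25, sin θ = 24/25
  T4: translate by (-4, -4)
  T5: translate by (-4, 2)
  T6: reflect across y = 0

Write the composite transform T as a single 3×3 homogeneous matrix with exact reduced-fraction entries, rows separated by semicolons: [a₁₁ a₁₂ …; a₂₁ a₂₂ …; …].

T1 = [-3/5 4/5 0; -4/5 -3/5 0; 0 0 1]
T2·T1 = [-3/5 4/5 3; -4/5 -3/5 -1; 0 0 1]
T3·…·T1 = [117/125 44/125 3/25; -44/125 117/125 79/25; 0 0 1]
T4·…·T1 = [117/125 44/125 -97/25; -44/125 117/125 -21/25; 0 0 1]
T5·…·T1 = [117/125 44/125 -197/25; -44/125 117/125 29/25; 0 0 1]
T6·…·T1 = [117/125 44/125 -197/25; 44/125 -117/125 -29/25; 0 0 1]

T = [117/125 44/125 -197/25; 44/125 -117/125 -29/25; 0 0 1]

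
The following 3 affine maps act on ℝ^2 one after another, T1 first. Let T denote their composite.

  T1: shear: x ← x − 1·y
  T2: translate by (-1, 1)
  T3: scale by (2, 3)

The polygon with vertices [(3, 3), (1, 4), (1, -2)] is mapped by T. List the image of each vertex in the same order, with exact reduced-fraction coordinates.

image vertices: (-2, 12), (-8, 15), (4, -3)

T1 shear: x ← x − 1·y: (3, 3) → (0, 3); (1, 4) → (-3, 4); (1, -2) → (3, -2)
T2 translate by (-1, 1): (0, 3) → (-1, 4); (-3, 4) → (-4, 5); (3, -2) → (2, -1)
T3 scale by (2, 3): (-1, 4) → (-2, 12); (-4, 5) → (-8, 15); (2, -1) → (4, -3)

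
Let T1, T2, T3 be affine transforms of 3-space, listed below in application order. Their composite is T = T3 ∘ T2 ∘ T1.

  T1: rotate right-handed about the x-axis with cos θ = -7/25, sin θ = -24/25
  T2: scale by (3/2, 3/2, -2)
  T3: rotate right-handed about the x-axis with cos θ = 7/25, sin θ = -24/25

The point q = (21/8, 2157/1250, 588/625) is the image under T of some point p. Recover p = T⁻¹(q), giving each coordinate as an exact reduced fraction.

T1 = [1 0 0 0; 0 -7/25 24/25 0; 0 -24/25 -7/25 0; 0 0 0 1]
T2·T1 = [3/2 0 0 0; 0 -21/50 36/25 0; 0 48/25 14/25 0; 0 0 0 1]
T3·…·T1 = [3/2 0 0 0; 0 2157/1250 588/625 0; 0 588/625 -766/625 0; 0 0 0 1]
det M = -9/2; M⁻¹ = [2/3 0 0 0; 0 766/1875 196/625 0; 0 196/625 -719/1250 0; 0 0 0 1]
M⁻¹ · (21/8, 2157/1250, 588/625)ᵀ = (7/4, 1, 0)ᵀ

p = (7/4, 1, 0)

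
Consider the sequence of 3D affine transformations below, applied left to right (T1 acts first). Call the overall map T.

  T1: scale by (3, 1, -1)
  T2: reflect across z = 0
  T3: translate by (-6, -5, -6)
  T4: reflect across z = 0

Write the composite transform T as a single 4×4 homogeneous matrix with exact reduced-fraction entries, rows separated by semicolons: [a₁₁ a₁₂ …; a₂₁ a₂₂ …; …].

T = [3 0 0 -6; 0 1 0 -5; 0 0 -1 6; 0 0 0 1]

T1 = [3 0 0 0; 0 1 0 0; 0 0 -1 0; 0 0 0 1]
T2·T1 = [3 0 0 0; 0 1 0 0; 0 0 1 0; 0 0 0 1]
T3·…·T1 = [3 0 0 -6; 0 1 0 -5; 0 0 1 -6; 0 0 0 1]
T4·…·T1 = [3 0 0 -6; 0 1 0 -5; 0 0 -1 6; 0 0 0 1]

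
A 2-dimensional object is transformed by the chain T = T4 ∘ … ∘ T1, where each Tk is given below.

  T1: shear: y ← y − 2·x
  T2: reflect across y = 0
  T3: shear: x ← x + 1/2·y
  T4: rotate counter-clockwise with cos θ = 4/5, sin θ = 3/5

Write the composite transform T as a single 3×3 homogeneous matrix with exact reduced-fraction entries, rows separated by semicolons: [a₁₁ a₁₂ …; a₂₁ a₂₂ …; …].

T1 = [1 0 0; -2 1 0; 0 0 1]
T2·T1 = [1 0 0; 2 -1 0; 0 0 1]
T3·…·T1 = [2 -1/2 0; 2 -1 0; 0 0 1]
T4·…·T1 = [2/5 1/5 0; 14/5 -11/10 0; 0 0 1]

T = [2/5 1/5 0; 14/5 -11/10 0; 0 0 1]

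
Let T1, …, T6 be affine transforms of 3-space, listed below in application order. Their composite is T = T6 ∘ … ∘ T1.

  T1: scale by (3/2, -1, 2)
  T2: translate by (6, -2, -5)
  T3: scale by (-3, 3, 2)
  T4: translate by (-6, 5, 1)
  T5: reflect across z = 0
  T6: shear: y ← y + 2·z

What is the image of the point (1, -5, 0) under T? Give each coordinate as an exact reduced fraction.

T(p) = (-57/2, 32, 9)

T1 scale by (3/2, -1, 2): (1, -5, 0) → (3/2, 5, 0)
T2 translate by (6, -2, -5): (3/2, 5, 0) → (15/2, 3, -5)
T3 scale by (-3, 3, 2): (15/2, 3, -5) → (-45/2, 9, -10)
T4 translate by (-6, 5, 1): (-45/2, 9, -10) → (-57/2, 14, -9)
T5 reflect across z = 0: (-57/2, 14, -9) → (-57/2, 14, 9)
T6 shear: y ← y + 2·z: (-57/2, 14, 9) → (-57/2, 32, 9)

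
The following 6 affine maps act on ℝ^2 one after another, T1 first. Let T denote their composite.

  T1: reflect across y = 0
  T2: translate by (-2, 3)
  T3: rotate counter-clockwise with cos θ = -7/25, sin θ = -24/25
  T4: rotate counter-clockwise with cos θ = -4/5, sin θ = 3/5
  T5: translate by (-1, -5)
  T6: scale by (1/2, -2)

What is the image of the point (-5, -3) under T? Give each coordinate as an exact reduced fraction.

T1 reflect across y = 0: (-5, -3) → (-5, 3)
T2 translate by (-2, 3): (-5, 3) → (-7, 6)
T3 rotate counter-clockwise with cos θ = -7/25, sin θ = -24/25: (-7, 6) → (193/25, 126/25)
T4 rotate counter-clockwise with cos θ = -4/5, sin θ = 3/5: (193/25, 126/25) → (-46/5, 3/5)
T5 translate by (-1, -5): (-46/5, 3/5) → (-51/5, -22/5)
T6 scale by (1/2, -2): (-51/5, -22/5) → (-51/10, 44/5)

T(p) = (-51/10, 44/5)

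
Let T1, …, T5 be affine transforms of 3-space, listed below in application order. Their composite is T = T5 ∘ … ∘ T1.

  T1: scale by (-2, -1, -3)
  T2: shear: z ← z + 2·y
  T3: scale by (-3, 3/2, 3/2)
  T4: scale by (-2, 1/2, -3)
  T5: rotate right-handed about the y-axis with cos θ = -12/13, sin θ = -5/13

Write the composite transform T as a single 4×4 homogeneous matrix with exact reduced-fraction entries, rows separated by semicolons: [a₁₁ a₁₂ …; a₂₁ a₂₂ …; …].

T1 = [-2 0 0 0; 0 -1 0 0; 0 0 -3 0; 0 0 0 1]
T2·T1 = [-2 0 0 0; 0 -1 0 0; 0 -2 -3 0; 0 0 0 1]
T3·…·T1 = [6 0 0 0; 0 -3/2 0 0; 0 -3 -9/2 0; 0 0 0 1]
T4·…·T1 = [-12 0 0 0; 0 -3/4 0 0; 0 9 27/2 0; 0 0 0 1]
T5·…·T1 = [144/13 -45/13 -135/26 0; 0 -3/4 0 0; -60/13 -108/13 -162/13 0; 0 0 0 1]

T = [144/13 -45/13 -135/26 0; 0 -3/4 0 0; -60/13 -108/13 -162/13 0; 0 0 0 1]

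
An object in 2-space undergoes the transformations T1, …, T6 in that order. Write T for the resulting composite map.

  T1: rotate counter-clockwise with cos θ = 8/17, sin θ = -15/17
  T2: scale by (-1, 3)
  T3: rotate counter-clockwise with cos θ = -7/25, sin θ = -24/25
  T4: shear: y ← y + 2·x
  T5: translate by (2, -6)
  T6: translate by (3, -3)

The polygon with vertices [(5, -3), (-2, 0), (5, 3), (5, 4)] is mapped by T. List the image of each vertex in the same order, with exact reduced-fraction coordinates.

image vertices: (-5038/425, -16192/425), (4173/425, -743/425), (-56/25, -404/25), (-271/425, -5314/425)

T1 rotate counter-clockwise with cos θ = 8/17, sin θ = -15/17: (5, -3) → (-5/17, -99/17); (-2, 0) → (-16/17, 30/17); (5, 3) → (5, -3); (5, 4) → (100/17, -43/17)
T2 scale by (-1, 3): (-5/17, -99/17) → (5/17, -297/17); (-16/17, 30/17) → (16/17, 90/17); (5, -3) → (-5, -9); (100/17, -43/17) → (-100/17, -129/17)
T3 rotate counter-clockwise with cos θ = -7/25, sin θ = -24/25: (5/17, -297/17) → (-7163/425, 1959/425); (16/17, 90/17) → (2048/425, -1014/425); (-5, -9) → (-181/25, 183/25); (-100/17, -129/17) → (-2396/425, 3303/425)
T4 shear: y ← y + 2·x: (-7163/425, 1959/425) → (-7163/425, -12367/425); (2048/425, -1014/425) → (2048/425, 3082/425); (-181/25, 183/25) → (-181/25, -179/25); (-2396/425, 3303/425) → (-2396/425, -1489/425)
T5 translate by (2, -6): (-7163/425, -12367/425) → (-6313/425, -14917/425); (2048/425, 3082/425) → (2898/425, 532/425); (-181/25, -179/25) → (-131/25, -329/25); (-2396/425, -1489/425) → (-1546/425, -4039/425)
T6 translate by (3, -3): (-6313/425, -14917/425) → (-5038/425, -16192/425); (2898/425, 532/425) → (4173/425, -743/425); (-131/25, -329/25) → (-56/25, -404/25); (-1546/425, -4039/425) → (-271/425, -5314/425)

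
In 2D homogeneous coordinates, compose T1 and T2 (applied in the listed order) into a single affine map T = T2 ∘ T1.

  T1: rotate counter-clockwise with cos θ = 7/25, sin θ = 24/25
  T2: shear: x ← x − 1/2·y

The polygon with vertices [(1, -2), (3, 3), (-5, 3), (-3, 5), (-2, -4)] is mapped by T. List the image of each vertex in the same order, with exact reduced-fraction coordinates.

T1 rotate counter-clockwise with cos θ = 7/25, sin θ = 24/25: (1, -2) → (11/5, 2/5); (3, 3) → (-51/25, 93/25); (-5, 3) → (-107/25, -99/25); (-3, 5) → (-141/25, -37/25); (-2, -4) → (82/25, -76/25)
T2 shear: x ← x − 1/2·y: (11/5, 2/5) → (2, 2/5); (-51/25, 93/25) → (-39/10, 93/25); (-107/25, -99/25) → (-23/10, -99/25); (-141/25, -37/25) → (-49/10, -37/25); (82/25, -76/25) → (24/5, -76/25)

image vertices: (2, 2/5), (-39/10, 93/25), (-23/10, -99/25), (-49/10, -37/25), (24/5, -76/25)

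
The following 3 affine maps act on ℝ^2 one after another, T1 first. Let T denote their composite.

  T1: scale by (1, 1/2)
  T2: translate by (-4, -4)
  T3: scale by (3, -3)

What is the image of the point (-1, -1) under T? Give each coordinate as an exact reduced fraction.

T1 scale by (1, 1/2): (-1, -1) → (-1, -1/2)
T2 translate by (-4, -4): (-1, -1/2) → (-5, -9/2)
T3 scale by (3, -3): (-5, -9/2) → (-15, 27/2)

T(p) = (-15, 27/2)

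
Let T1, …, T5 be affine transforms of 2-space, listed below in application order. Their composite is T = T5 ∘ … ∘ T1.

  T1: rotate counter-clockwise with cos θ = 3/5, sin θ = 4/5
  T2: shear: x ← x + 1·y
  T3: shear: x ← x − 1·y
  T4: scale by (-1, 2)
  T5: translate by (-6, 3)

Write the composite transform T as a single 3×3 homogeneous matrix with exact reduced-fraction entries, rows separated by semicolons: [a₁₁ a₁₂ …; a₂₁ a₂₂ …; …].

T = [-3/5 4/5 -6; 8/5 6/5 3; 0 0 1]

T1 = [3/5 -4/5 0; 4/5 3/5 0; 0 0 1]
T2·T1 = [7/5 -1/5 0; 4/5 3/5 0; 0 0 1]
T3·…·T1 = [3/5 -4/5 0; 4/5 3/5 0; 0 0 1]
T4·…·T1 = [-3/5 4/5 0; 8/5 6/5 0; 0 0 1]
T5·…·T1 = [-3/5 4/5 -6; 8/5 6/5 3; 0 0 1]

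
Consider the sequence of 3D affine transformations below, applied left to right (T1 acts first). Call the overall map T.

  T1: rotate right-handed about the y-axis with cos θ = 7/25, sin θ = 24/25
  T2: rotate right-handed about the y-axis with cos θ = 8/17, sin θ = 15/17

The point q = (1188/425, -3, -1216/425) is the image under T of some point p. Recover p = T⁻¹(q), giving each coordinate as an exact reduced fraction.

T1 = [7/25 0 24/25 0; 0 1 0 0; -24/25 0 7/25 0; 0 0 0 1]
T2·T1 = [-304/425 0 297/425 0; 0 1 0 0; -297/425 0 -304/425 0; 0 0 0 1]
det M = 1; M⁻¹ = [-304/425 0 -297/425 0; 0 1 0 0; 297/425 0 -304/425 0; 0 0 0 1]
M⁻¹ · (1188/425, -3, -1216/425)ᵀ = (0, -3, 4)ᵀ

p = (0, -3, 4)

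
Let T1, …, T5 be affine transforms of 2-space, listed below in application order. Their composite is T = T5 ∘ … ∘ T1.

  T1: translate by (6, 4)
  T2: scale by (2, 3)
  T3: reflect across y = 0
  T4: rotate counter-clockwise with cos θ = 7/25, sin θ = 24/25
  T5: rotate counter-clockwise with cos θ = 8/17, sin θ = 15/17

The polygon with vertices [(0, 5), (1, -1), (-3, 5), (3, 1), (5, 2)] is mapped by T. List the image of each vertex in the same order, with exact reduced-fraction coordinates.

T1 translate by (6, 4): (0, 5) → (6, 9); (1, -1) → (7, 3); (-3, 5) → (3, 9); (3, 1) → (9, 5); (5, 2) → (11, 6)
T2 scale by (2, 3): (6, 9) → (12, 27); (7, 3) → (14, 9); (3, 9) → (6, 27); (9, 5) → (18, 15); (11, 6) → (22, 18)
T3 reflect across y = 0: (12, 27) → (12, -27); (14, 9) → (14, -9); (6, 27) → (6, -27); (18, 15) → (18, -15); (22, 18) → (22, -18)
T4 rotate counter-clockwise with cos θ = 7/25, sin θ = 24/25: (12, -27) → (732/25, 99/25); (14, -9) → (314/25, 273/25); (6, -27) → (138/5, -9/5); (18, -15) → (486/25, 327/25); (22, -18) → (586/25, 402/25)
T5 rotate counter-clockwise with cos θ = 8/17, sin θ = 15/17: (732/25, 99/25) → (4371/425, 11772/425); (314/25, 273/25) → (-1583/425, 6894/425); (138/5, -9/5) → (1239/85, 1998/85); (486/25, 327/25) → (-1017/425, 9906/425); (586/25, 402/25) → (-1342/425, 12006/425)

image vertices: (4371/425, 11772/425), (-1583/425, 6894/425), (1239/85, 1998/85), (-1017/425, 9906/425), (-1342/425, 12006/425)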